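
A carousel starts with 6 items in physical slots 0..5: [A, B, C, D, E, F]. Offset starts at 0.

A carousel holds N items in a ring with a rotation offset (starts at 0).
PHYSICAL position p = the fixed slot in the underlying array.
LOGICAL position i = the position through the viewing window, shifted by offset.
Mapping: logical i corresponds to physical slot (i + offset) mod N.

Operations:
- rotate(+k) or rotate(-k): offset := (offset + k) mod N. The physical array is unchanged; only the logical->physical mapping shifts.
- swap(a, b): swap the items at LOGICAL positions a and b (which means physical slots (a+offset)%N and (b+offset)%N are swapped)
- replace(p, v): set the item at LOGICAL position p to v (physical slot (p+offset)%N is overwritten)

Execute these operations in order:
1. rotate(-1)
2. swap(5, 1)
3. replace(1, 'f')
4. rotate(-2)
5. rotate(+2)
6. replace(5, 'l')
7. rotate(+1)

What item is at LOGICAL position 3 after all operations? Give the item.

Answer: D

Derivation:
After op 1 (rotate(-1)): offset=5, physical=[A,B,C,D,E,F], logical=[F,A,B,C,D,E]
After op 2 (swap(5, 1)): offset=5, physical=[E,B,C,D,A,F], logical=[F,E,B,C,D,A]
After op 3 (replace(1, 'f')): offset=5, physical=[f,B,C,D,A,F], logical=[F,f,B,C,D,A]
After op 4 (rotate(-2)): offset=3, physical=[f,B,C,D,A,F], logical=[D,A,F,f,B,C]
After op 5 (rotate(+2)): offset=5, physical=[f,B,C,D,A,F], logical=[F,f,B,C,D,A]
After op 6 (replace(5, 'l')): offset=5, physical=[f,B,C,D,l,F], logical=[F,f,B,C,D,l]
After op 7 (rotate(+1)): offset=0, physical=[f,B,C,D,l,F], logical=[f,B,C,D,l,F]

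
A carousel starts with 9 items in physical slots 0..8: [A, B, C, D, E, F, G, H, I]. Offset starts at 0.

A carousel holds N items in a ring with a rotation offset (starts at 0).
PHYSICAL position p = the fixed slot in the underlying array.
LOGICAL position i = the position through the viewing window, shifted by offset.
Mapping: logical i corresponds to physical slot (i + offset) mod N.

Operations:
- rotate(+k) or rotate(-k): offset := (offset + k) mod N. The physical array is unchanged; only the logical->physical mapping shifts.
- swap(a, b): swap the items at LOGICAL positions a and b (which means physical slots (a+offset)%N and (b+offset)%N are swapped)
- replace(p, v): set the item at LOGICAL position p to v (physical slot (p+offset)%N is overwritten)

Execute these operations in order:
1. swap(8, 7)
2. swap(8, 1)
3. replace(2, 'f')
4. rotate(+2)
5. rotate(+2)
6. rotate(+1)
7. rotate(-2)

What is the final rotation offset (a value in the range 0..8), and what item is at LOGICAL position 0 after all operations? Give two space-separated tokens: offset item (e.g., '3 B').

Answer: 3 D

Derivation:
After op 1 (swap(8, 7)): offset=0, physical=[A,B,C,D,E,F,G,I,H], logical=[A,B,C,D,E,F,G,I,H]
After op 2 (swap(8, 1)): offset=0, physical=[A,H,C,D,E,F,G,I,B], logical=[A,H,C,D,E,F,G,I,B]
After op 3 (replace(2, 'f')): offset=0, physical=[A,H,f,D,E,F,G,I,B], logical=[A,H,f,D,E,F,G,I,B]
After op 4 (rotate(+2)): offset=2, physical=[A,H,f,D,E,F,G,I,B], logical=[f,D,E,F,G,I,B,A,H]
After op 5 (rotate(+2)): offset=4, physical=[A,H,f,D,E,F,G,I,B], logical=[E,F,G,I,B,A,H,f,D]
After op 6 (rotate(+1)): offset=5, physical=[A,H,f,D,E,F,G,I,B], logical=[F,G,I,B,A,H,f,D,E]
After op 7 (rotate(-2)): offset=3, physical=[A,H,f,D,E,F,G,I,B], logical=[D,E,F,G,I,B,A,H,f]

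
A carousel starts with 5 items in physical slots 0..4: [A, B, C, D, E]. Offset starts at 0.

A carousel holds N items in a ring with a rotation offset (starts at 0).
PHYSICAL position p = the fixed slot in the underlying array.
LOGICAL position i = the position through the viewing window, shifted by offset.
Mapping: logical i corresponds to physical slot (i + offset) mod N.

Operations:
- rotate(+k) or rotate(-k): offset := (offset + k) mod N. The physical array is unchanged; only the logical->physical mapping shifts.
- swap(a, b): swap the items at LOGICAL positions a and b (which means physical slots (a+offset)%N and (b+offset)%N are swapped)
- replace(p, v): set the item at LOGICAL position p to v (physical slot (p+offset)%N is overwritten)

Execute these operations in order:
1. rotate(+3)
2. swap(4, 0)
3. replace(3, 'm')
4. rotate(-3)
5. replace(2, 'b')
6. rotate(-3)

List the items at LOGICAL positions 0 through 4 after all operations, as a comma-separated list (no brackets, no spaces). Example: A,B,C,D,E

After op 1 (rotate(+3)): offset=3, physical=[A,B,C,D,E], logical=[D,E,A,B,C]
After op 2 (swap(4, 0)): offset=3, physical=[A,B,D,C,E], logical=[C,E,A,B,D]
After op 3 (replace(3, 'm')): offset=3, physical=[A,m,D,C,E], logical=[C,E,A,m,D]
After op 4 (rotate(-3)): offset=0, physical=[A,m,D,C,E], logical=[A,m,D,C,E]
After op 5 (replace(2, 'b')): offset=0, physical=[A,m,b,C,E], logical=[A,m,b,C,E]
After op 6 (rotate(-3)): offset=2, physical=[A,m,b,C,E], logical=[b,C,E,A,m]

Answer: b,C,E,A,m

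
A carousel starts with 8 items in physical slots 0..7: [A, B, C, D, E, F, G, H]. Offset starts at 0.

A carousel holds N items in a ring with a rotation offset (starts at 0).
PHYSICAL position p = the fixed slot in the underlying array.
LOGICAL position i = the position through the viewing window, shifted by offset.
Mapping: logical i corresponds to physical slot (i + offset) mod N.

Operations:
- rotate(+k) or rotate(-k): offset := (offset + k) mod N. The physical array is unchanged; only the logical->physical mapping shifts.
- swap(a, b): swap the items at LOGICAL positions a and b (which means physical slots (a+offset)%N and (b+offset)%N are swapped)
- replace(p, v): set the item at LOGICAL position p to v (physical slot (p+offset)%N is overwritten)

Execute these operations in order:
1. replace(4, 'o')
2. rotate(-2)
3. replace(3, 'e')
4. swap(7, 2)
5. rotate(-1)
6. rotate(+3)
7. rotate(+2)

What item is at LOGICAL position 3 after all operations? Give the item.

After op 1 (replace(4, 'o')): offset=0, physical=[A,B,C,D,o,F,G,H], logical=[A,B,C,D,o,F,G,H]
After op 2 (rotate(-2)): offset=6, physical=[A,B,C,D,o,F,G,H], logical=[G,H,A,B,C,D,o,F]
After op 3 (replace(3, 'e')): offset=6, physical=[A,e,C,D,o,F,G,H], logical=[G,H,A,e,C,D,o,F]
After op 4 (swap(7, 2)): offset=6, physical=[F,e,C,D,o,A,G,H], logical=[G,H,F,e,C,D,o,A]
After op 5 (rotate(-1)): offset=5, physical=[F,e,C,D,o,A,G,H], logical=[A,G,H,F,e,C,D,o]
After op 6 (rotate(+3)): offset=0, physical=[F,e,C,D,o,A,G,H], logical=[F,e,C,D,o,A,G,H]
After op 7 (rotate(+2)): offset=2, physical=[F,e,C,D,o,A,G,H], logical=[C,D,o,A,G,H,F,e]

Answer: A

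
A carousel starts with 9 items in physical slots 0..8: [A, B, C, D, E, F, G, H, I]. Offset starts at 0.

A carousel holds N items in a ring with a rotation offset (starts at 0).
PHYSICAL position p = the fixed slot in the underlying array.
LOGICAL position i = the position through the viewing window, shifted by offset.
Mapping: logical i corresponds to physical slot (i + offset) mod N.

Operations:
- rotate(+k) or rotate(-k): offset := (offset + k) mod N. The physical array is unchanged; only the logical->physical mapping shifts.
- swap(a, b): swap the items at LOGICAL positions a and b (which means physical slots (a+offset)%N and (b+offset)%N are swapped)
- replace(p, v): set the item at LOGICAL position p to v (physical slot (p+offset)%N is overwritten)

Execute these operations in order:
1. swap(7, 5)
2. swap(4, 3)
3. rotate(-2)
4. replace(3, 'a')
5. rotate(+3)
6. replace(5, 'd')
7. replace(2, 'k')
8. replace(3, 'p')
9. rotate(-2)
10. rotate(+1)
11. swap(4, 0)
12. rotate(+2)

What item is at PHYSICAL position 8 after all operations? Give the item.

After op 1 (swap(7, 5)): offset=0, physical=[A,B,C,D,E,H,G,F,I], logical=[A,B,C,D,E,H,G,F,I]
After op 2 (swap(4, 3)): offset=0, physical=[A,B,C,E,D,H,G,F,I], logical=[A,B,C,E,D,H,G,F,I]
After op 3 (rotate(-2)): offset=7, physical=[A,B,C,E,D,H,G,F,I], logical=[F,I,A,B,C,E,D,H,G]
After op 4 (replace(3, 'a')): offset=7, physical=[A,a,C,E,D,H,G,F,I], logical=[F,I,A,a,C,E,D,H,G]
After op 5 (rotate(+3)): offset=1, physical=[A,a,C,E,D,H,G,F,I], logical=[a,C,E,D,H,G,F,I,A]
After op 6 (replace(5, 'd')): offset=1, physical=[A,a,C,E,D,H,d,F,I], logical=[a,C,E,D,H,d,F,I,A]
After op 7 (replace(2, 'k')): offset=1, physical=[A,a,C,k,D,H,d,F,I], logical=[a,C,k,D,H,d,F,I,A]
After op 8 (replace(3, 'p')): offset=1, physical=[A,a,C,k,p,H,d,F,I], logical=[a,C,k,p,H,d,F,I,A]
After op 9 (rotate(-2)): offset=8, physical=[A,a,C,k,p,H,d,F,I], logical=[I,A,a,C,k,p,H,d,F]
After op 10 (rotate(+1)): offset=0, physical=[A,a,C,k,p,H,d,F,I], logical=[A,a,C,k,p,H,d,F,I]
After op 11 (swap(4, 0)): offset=0, physical=[p,a,C,k,A,H,d,F,I], logical=[p,a,C,k,A,H,d,F,I]
After op 12 (rotate(+2)): offset=2, physical=[p,a,C,k,A,H,d,F,I], logical=[C,k,A,H,d,F,I,p,a]

Answer: I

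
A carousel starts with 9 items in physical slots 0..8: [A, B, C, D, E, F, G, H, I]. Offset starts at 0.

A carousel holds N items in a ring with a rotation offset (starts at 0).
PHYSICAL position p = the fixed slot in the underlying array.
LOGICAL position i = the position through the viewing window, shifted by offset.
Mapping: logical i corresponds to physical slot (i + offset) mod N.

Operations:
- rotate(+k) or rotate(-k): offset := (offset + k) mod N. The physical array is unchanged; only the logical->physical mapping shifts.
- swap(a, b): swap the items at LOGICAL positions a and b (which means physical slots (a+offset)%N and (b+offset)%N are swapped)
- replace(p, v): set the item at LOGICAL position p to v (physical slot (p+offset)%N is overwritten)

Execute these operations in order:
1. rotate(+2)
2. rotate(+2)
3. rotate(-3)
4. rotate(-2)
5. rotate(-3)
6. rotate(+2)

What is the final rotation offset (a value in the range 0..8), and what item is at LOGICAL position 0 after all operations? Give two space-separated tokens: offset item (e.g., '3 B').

Answer: 7 H

Derivation:
After op 1 (rotate(+2)): offset=2, physical=[A,B,C,D,E,F,G,H,I], logical=[C,D,E,F,G,H,I,A,B]
After op 2 (rotate(+2)): offset=4, physical=[A,B,C,D,E,F,G,H,I], logical=[E,F,G,H,I,A,B,C,D]
After op 3 (rotate(-3)): offset=1, physical=[A,B,C,D,E,F,G,H,I], logical=[B,C,D,E,F,G,H,I,A]
After op 4 (rotate(-2)): offset=8, physical=[A,B,C,D,E,F,G,H,I], logical=[I,A,B,C,D,E,F,G,H]
After op 5 (rotate(-3)): offset=5, physical=[A,B,C,D,E,F,G,H,I], logical=[F,G,H,I,A,B,C,D,E]
After op 6 (rotate(+2)): offset=7, physical=[A,B,C,D,E,F,G,H,I], logical=[H,I,A,B,C,D,E,F,G]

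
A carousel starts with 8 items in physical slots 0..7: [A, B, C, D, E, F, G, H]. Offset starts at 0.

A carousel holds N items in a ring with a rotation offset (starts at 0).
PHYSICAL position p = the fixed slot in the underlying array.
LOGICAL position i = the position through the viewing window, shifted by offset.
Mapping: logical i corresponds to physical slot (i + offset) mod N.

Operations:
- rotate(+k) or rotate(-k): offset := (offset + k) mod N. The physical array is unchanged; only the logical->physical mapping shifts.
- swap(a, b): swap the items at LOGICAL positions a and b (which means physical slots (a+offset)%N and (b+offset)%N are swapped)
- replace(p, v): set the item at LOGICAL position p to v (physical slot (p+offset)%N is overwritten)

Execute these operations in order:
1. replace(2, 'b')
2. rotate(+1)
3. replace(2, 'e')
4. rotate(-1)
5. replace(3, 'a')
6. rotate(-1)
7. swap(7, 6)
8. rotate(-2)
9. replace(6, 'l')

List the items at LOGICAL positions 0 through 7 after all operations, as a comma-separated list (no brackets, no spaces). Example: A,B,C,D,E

Answer: G,F,H,A,B,b,l,E

Derivation:
After op 1 (replace(2, 'b')): offset=0, physical=[A,B,b,D,E,F,G,H], logical=[A,B,b,D,E,F,G,H]
After op 2 (rotate(+1)): offset=1, physical=[A,B,b,D,E,F,G,H], logical=[B,b,D,E,F,G,H,A]
After op 3 (replace(2, 'e')): offset=1, physical=[A,B,b,e,E,F,G,H], logical=[B,b,e,E,F,G,H,A]
After op 4 (rotate(-1)): offset=0, physical=[A,B,b,e,E,F,G,H], logical=[A,B,b,e,E,F,G,H]
After op 5 (replace(3, 'a')): offset=0, physical=[A,B,b,a,E,F,G,H], logical=[A,B,b,a,E,F,G,H]
After op 6 (rotate(-1)): offset=7, physical=[A,B,b,a,E,F,G,H], logical=[H,A,B,b,a,E,F,G]
After op 7 (swap(7, 6)): offset=7, physical=[A,B,b,a,E,G,F,H], logical=[H,A,B,b,a,E,G,F]
After op 8 (rotate(-2)): offset=5, physical=[A,B,b,a,E,G,F,H], logical=[G,F,H,A,B,b,a,E]
After op 9 (replace(6, 'l')): offset=5, physical=[A,B,b,l,E,G,F,H], logical=[G,F,H,A,B,b,l,E]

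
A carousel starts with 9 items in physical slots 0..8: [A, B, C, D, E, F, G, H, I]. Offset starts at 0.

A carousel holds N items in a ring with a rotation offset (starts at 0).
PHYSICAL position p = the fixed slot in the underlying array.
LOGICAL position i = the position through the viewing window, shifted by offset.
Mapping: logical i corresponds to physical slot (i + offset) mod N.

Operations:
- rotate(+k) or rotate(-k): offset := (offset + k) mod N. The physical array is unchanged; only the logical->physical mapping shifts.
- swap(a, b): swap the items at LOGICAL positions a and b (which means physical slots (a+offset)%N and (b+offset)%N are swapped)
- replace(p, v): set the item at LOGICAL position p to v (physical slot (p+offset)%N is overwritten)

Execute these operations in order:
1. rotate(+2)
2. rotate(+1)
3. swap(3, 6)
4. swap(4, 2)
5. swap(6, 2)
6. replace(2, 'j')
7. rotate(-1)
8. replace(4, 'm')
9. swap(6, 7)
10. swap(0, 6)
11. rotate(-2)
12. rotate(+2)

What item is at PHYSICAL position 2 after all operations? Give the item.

After op 1 (rotate(+2)): offset=2, physical=[A,B,C,D,E,F,G,H,I], logical=[C,D,E,F,G,H,I,A,B]
After op 2 (rotate(+1)): offset=3, physical=[A,B,C,D,E,F,G,H,I], logical=[D,E,F,G,H,I,A,B,C]
After op 3 (swap(3, 6)): offset=3, physical=[G,B,C,D,E,F,A,H,I], logical=[D,E,F,A,H,I,G,B,C]
After op 4 (swap(4, 2)): offset=3, physical=[G,B,C,D,E,H,A,F,I], logical=[D,E,H,A,F,I,G,B,C]
After op 5 (swap(6, 2)): offset=3, physical=[H,B,C,D,E,G,A,F,I], logical=[D,E,G,A,F,I,H,B,C]
After op 6 (replace(2, 'j')): offset=3, physical=[H,B,C,D,E,j,A,F,I], logical=[D,E,j,A,F,I,H,B,C]
After op 7 (rotate(-1)): offset=2, physical=[H,B,C,D,E,j,A,F,I], logical=[C,D,E,j,A,F,I,H,B]
After op 8 (replace(4, 'm')): offset=2, physical=[H,B,C,D,E,j,m,F,I], logical=[C,D,E,j,m,F,I,H,B]
After op 9 (swap(6, 7)): offset=2, physical=[I,B,C,D,E,j,m,F,H], logical=[C,D,E,j,m,F,H,I,B]
After op 10 (swap(0, 6)): offset=2, physical=[I,B,H,D,E,j,m,F,C], logical=[H,D,E,j,m,F,C,I,B]
After op 11 (rotate(-2)): offset=0, physical=[I,B,H,D,E,j,m,F,C], logical=[I,B,H,D,E,j,m,F,C]
After op 12 (rotate(+2)): offset=2, physical=[I,B,H,D,E,j,m,F,C], logical=[H,D,E,j,m,F,C,I,B]

Answer: H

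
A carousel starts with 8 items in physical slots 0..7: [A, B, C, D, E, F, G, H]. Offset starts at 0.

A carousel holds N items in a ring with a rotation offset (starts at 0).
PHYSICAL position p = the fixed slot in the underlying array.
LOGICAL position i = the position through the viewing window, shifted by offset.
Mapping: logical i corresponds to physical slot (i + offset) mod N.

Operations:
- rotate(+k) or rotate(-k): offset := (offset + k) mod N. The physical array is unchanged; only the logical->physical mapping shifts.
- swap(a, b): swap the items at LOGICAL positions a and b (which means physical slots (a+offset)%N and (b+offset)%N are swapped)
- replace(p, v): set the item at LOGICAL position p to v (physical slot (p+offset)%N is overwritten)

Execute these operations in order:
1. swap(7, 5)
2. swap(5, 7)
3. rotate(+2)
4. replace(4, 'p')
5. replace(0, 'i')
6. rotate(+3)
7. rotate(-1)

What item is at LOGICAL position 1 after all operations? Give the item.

After op 1 (swap(7, 5)): offset=0, physical=[A,B,C,D,E,H,G,F], logical=[A,B,C,D,E,H,G,F]
After op 2 (swap(5, 7)): offset=0, physical=[A,B,C,D,E,F,G,H], logical=[A,B,C,D,E,F,G,H]
After op 3 (rotate(+2)): offset=2, physical=[A,B,C,D,E,F,G,H], logical=[C,D,E,F,G,H,A,B]
After op 4 (replace(4, 'p')): offset=2, physical=[A,B,C,D,E,F,p,H], logical=[C,D,E,F,p,H,A,B]
After op 5 (replace(0, 'i')): offset=2, physical=[A,B,i,D,E,F,p,H], logical=[i,D,E,F,p,H,A,B]
After op 6 (rotate(+3)): offset=5, physical=[A,B,i,D,E,F,p,H], logical=[F,p,H,A,B,i,D,E]
After op 7 (rotate(-1)): offset=4, physical=[A,B,i,D,E,F,p,H], logical=[E,F,p,H,A,B,i,D]

Answer: F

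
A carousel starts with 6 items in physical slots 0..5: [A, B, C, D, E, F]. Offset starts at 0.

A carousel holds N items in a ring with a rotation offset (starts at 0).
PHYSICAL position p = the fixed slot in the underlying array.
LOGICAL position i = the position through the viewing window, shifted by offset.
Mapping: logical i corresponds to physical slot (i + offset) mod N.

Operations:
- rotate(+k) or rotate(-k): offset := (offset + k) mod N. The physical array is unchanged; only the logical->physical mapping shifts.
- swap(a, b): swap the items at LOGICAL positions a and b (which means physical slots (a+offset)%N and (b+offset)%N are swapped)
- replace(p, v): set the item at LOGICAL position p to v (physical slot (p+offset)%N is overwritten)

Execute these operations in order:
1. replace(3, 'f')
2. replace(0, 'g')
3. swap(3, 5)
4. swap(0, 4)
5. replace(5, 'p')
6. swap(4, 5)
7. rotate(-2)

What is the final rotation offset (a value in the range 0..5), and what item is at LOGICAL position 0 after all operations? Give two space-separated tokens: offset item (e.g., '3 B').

After op 1 (replace(3, 'f')): offset=0, physical=[A,B,C,f,E,F], logical=[A,B,C,f,E,F]
After op 2 (replace(0, 'g')): offset=0, physical=[g,B,C,f,E,F], logical=[g,B,C,f,E,F]
After op 3 (swap(3, 5)): offset=0, physical=[g,B,C,F,E,f], logical=[g,B,C,F,E,f]
After op 4 (swap(0, 4)): offset=0, physical=[E,B,C,F,g,f], logical=[E,B,C,F,g,f]
After op 5 (replace(5, 'p')): offset=0, physical=[E,B,C,F,g,p], logical=[E,B,C,F,g,p]
After op 6 (swap(4, 5)): offset=0, physical=[E,B,C,F,p,g], logical=[E,B,C,F,p,g]
After op 7 (rotate(-2)): offset=4, physical=[E,B,C,F,p,g], logical=[p,g,E,B,C,F]

Answer: 4 p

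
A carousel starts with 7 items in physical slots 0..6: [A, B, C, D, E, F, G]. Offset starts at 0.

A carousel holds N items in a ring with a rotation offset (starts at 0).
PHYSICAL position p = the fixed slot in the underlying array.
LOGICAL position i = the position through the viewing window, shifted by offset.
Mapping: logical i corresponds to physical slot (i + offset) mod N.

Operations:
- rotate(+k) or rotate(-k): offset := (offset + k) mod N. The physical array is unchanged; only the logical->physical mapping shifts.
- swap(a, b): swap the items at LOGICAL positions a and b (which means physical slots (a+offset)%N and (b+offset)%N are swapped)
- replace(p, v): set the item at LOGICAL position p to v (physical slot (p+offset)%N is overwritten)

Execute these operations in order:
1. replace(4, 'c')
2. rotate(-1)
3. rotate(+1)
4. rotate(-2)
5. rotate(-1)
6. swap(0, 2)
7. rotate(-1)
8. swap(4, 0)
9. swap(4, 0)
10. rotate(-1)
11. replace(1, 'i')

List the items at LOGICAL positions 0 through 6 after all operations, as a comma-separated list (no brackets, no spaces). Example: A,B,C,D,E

After op 1 (replace(4, 'c')): offset=0, physical=[A,B,C,D,c,F,G], logical=[A,B,C,D,c,F,G]
After op 2 (rotate(-1)): offset=6, physical=[A,B,C,D,c,F,G], logical=[G,A,B,C,D,c,F]
After op 3 (rotate(+1)): offset=0, physical=[A,B,C,D,c,F,G], logical=[A,B,C,D,c,F,G]
After op 4 (rotate(-2)): offset=5, physical=[A,B,C,D,c,F,G], logical=[F,G,A,B,C,D,c]
After op 5 (rotate(-1)): offset=4, physical=[A,B,C,D,c,F,G], logical=[c,F,G,A,B,C,D]
After op 6 (swap(0, 2)): offset=4, physical=[A,B,C,D,G,F,c], logical=[G,F,c,A,B,C,D]
After op 7 (rotate(-1)): offset=3, physical=[A,B,C,D,G,F,c], logical=[D,G,F,c,A,B,C]
After op 8 (swap(4, 0)): offset=3, physical=[D,B,C,A,G,F,c], logical=[A,G,F,c,D,B,C]
After op 9 (swap(4, 0)): offset=3, physical=[A,B,C,D,G,F,c], logical=[D,G,F,c,A,B,C]
After op 10 (rotate(-1)): offset=2, physical=[A,B,C,D,G,F,c], logical=[C,D,G,F,c,A,B]
After op 11 (replace(1, 'i')): offset=2, physical=[A,B,C,i,G,F,c], logical=[C,i,G,F,c,A,B]

Answer: C,i,G,F,c,A,B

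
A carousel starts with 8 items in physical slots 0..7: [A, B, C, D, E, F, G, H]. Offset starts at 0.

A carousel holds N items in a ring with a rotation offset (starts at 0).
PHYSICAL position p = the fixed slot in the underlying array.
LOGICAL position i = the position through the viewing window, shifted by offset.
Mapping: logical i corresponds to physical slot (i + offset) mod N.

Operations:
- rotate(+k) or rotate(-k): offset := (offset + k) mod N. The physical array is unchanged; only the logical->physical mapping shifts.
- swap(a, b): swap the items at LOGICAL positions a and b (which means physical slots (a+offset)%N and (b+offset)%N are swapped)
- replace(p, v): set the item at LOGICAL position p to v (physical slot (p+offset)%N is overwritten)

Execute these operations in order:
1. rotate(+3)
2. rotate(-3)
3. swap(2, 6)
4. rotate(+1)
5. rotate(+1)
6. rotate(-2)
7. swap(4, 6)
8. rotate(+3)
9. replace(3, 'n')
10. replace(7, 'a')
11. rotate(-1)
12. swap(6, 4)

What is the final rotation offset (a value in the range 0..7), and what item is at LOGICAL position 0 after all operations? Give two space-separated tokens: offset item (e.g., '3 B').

After op 1 (rotate(+3)): offset=3, physical=[A,B,C,D,E,F,G,H], logical=[D,E,F,G,H,A,B,C]
After op 2 (rotate(-3)): offset=0, physical=[A,B,C,D,E,F,G,H], logical=[A,B,C,D,E,F,G,H]
After op 3 (swap(2, 6)): offset=0, physical=[A,B,G,D,E,F,C,H], logical=[A,B,G,D,E,F,C,H]
After op 4 (rotate(+1)): offset=1, physical=[A,B,G,D,E,F,C,H], logical=[B,G,D,E,F,C,H,A]
After op 5 (rotate(+1)): offset=2, physical=[A,B,G,D,E,F,C,H], logical=[G,D,E,F,C,H,A,B]
After op 6 (rotate(-2)): offset=0, physical=[A,B,G,D,E,F,C,H], logical=[A,B,G,D,E,F,C,H]
After op 7 (swap(4, 6)): offset=0, physical=[A,B,G,D,C,F,E,H], logical=[A,B,G,D,C,F,E,H]
After op 8 (rotate(+3)): offset=3, physical=[A,B,G,D,C,F,E,H], logical=[D,C,F,E,H,A,B,G]
After op 9 (replace(3, 'n')): offset=3, physical=[A,B,G,D,C,F,n,H], logical=[D,C,F,n,H,A,B,G]
After op 10 (replace(7, 'a')): offset=3, physical=[A,B,a,D,C,F,n,H], logical=[D,C,F,n,H,A,B,a]
After op 11 (rotate(-1)): offset=2, physical=[A,B,a,D,C,F,n,H], logical=[a,D,C,F,n,H,A,B]
After op 12 (swap(6, 4)): offset=2, physical=[n,B,a,D,C,F,A,H], logical=[a,D,C,F,A,H,n,B]

Answer: 2 a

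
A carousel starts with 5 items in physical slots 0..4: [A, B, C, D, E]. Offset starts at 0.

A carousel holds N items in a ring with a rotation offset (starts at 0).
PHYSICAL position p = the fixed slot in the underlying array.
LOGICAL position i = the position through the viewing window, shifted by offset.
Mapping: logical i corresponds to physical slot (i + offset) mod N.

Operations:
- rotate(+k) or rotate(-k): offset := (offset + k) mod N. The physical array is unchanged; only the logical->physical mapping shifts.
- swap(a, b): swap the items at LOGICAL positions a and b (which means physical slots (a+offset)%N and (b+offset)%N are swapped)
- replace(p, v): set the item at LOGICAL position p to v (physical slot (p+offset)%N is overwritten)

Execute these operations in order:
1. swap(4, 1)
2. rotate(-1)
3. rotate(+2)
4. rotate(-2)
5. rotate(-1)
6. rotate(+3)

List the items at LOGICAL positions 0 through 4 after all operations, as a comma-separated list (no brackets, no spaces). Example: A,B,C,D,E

Answer: E,C,D,B,A

Derivation:
After op 1 (swap(4, 1)): offset=0, physical=[A,E,C,D,B], logical=[A,E,C,D,B]
After op 2 (rotate(-1)): offset=4, physical=[A,E,C,D,B], logical=[B,A,E,C,D]
After op 3 (rotate(+2)): offset=1, physical=[A,E,C,D,B], logical=[E,C,D,B,A]
After op 4 (rotate(-2)): offset=4, physical=[A,E,C,D,B], logical=[B,A,E,C,D]
After op 5 (rotate(-1)): offset=3, physical=[A,E,C,D,B], logical=[D,B,A,E,C]
After op 6 (rotate(+3)): offset=1, physical=[A,E,C,D,B], logical=[E,C,D,B,A]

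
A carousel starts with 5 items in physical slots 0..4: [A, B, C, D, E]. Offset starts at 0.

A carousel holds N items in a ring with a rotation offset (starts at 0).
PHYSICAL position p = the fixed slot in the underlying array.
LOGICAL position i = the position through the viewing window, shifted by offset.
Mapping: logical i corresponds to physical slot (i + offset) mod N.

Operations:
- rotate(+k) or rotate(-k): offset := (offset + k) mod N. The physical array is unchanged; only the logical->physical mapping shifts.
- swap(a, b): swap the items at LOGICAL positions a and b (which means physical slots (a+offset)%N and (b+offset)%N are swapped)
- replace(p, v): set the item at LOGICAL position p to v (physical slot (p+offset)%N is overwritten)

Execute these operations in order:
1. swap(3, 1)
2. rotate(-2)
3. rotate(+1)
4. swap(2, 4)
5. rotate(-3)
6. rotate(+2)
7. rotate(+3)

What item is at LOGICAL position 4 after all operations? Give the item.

Answer: A

Derivation:
After op 1 (swap(3, 1)): offset=0, physical=[A,D,C,B,E], logical=[A,D,C,B,E]
After op 2 (rotate(-2)): offset=3, physical=[A,D,C,B,E], logical=[B,E,A,D,C]
After op 3 (rotate(+1)): offset=4, physical=[A,D,C,B,E], logical=[E,A,D,C,B]
After op 4 (swap(2, 4)): offset=4, physical=[A,B,C,D,E], logical=[E,A,B,C,D]
After op 5 (rotate(-3)): offset=1, physical=[A,B,C,D,E], logical=[B,C,D,E,A]
After op 6 (rotate(+2)): offset=3, physical=[A,B,C,D,E], logical=[D,E,A,B,C]
After op 7 (rotate(+3)): offset=1, physical=[A,B,C,D,E], logical=[B,C,D,E,A]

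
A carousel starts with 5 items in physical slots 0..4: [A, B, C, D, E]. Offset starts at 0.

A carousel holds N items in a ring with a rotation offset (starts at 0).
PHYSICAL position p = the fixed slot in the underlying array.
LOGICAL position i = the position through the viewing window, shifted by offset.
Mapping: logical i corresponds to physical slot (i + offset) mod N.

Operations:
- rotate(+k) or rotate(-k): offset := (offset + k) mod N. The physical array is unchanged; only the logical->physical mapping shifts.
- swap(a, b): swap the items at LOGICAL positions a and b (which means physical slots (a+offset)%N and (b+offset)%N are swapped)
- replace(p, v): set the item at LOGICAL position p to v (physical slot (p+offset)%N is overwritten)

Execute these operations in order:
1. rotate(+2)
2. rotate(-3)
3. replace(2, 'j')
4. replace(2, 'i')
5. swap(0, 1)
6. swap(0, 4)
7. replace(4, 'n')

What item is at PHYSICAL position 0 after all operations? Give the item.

Answer: E

Derivation:
After op 1 (rotate(+2)): offset=2, physical=[A,B,C,D,E], logical=[C,D,E,A,B]
After op 2 (rotate(-3)): offset=4, physical=[A,B,C,D,E], logical=[E,A,B,C,D]
After op 3 (replace(2, 'j')): offset=4, physical=[A,j,C,D,E], logical=[E,A,j,C,D]
After op 4 (replace(2, 'i')): offset=4, physical=[A,i,C,D,E], logical=[E,A,i,C,D]
After op 5 (swap(0, 1)): offset=4, physical=[E,i,C,D,A], logical=[A,E,i,C,D]
After op 6 (swap(0, 4)): offset=4, physical=[E,i,C,A,D], logical=[D,E,i,C,A]
After op 7 (replace(4, 'n')): offset=4, physical=[E,i,C,n,D], logical=[D,E,i,C,n]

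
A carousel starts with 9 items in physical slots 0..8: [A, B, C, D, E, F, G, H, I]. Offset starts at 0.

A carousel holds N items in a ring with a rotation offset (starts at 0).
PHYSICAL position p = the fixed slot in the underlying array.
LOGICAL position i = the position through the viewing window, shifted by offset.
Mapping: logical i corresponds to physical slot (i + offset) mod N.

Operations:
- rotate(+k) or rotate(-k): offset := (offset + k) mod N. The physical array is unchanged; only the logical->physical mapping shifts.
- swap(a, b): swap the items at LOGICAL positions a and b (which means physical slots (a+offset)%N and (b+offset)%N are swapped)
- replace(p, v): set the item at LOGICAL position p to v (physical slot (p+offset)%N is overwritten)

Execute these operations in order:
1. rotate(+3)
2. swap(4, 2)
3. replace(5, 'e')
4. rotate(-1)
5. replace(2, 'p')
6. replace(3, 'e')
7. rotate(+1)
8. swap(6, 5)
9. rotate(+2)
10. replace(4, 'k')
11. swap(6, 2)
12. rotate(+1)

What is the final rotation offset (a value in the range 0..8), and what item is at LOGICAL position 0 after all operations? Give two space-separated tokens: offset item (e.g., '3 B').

Answer: 6 G

Derivation:
After op 1 (rotate(+3)): offset=3, physical=[A,B,C,D,E,F,G,H,I], logical=[D,E,F,G,H,I,A,B,C]
After op 2 (swap(4, 2)): offset=3, physical=[A,B,C,D,E,H,G,F,I], logical=[D,E,H,G,F,I,A,B,C]
After op 3 (replace(5, 'e')): offset=3, physical=[A,B,C,D,E,H,G,F,e], logical=[D,E,H,G,F,e,A,B,C]
After op 4 (rotate(-1)): offset=2, physical=[A,B,C,D,E,H,G,F,e], logical=[C,D,E,H,G,F,e,A,B]
After op 5 (replace(2, 'p')): offset=2, physical=[A,B,C,D,p,H,G,F,e], logical=[C,D,p,H,G,F,e,A,B]
After op 6 (replace(3, 'e')): offset=2, physical=[A,B,C,D,p,e,G,F,e], logical=[C,D,p,e,G,F,e,A,B]
After op 7 (rotate(+1)): offset=3, physical=[A,B,C,D,p,e,G,F,e], logical=[D,p,e,G,F,e,A,B,C]
After op 8 (swap(6, 5)): offset=3, physical=[e,B,C,D,p,e,G,F,A], logical=[D,p,e,G,F,A,e,B,C]
After op 9 (rotate(+2)): offset=5, physical=[e,B,C,D,p,e,G,F,A], logical=[e,G,F,A,e,B,C,D,p]
After op 10 (replace(4, 'k')): offset=5, physical=[k,B,C,D,p,e,G,F,A], logical=[e,G,F,A,k,B,C,D,p]
After op 11 (swap(6, 2)): offset=5, physical=[k,B,F,D,p,e,G,C,A], logical=[e,G,C,A,k,B,F,D,p]
After op 12 (rotate(+1)): offset=6, physical=[k,B,F,D,p,e,G,C,A], logical=[G,C,A,k,B,F,D,p,e]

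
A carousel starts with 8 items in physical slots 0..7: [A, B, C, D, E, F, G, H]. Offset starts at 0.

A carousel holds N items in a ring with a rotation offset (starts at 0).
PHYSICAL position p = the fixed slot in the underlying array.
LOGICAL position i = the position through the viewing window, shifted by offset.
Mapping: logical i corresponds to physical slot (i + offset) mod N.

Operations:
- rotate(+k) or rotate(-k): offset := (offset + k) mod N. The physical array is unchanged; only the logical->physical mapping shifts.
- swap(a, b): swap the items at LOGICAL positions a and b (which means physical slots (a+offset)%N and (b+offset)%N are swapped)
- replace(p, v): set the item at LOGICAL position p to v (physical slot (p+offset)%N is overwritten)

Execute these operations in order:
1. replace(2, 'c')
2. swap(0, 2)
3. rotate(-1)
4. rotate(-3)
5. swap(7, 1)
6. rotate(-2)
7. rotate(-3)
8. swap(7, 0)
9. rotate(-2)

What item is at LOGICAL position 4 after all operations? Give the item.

After op 1 (replace(2, 'c')): offset=0, physical=[A,B,c,D,E,F,G,H], logical=[A,B,c,D,E,F,G,H]
After op 2 (swap(0, 2)): offset=0, physical=[c,B,A,D,E,F,G,H], logical=[c,B,A,D,E,F,G,H]
After op 3 (rotate(-1)): offset=7, physical=[c,B,A,D,E,F,G,H], logical=[H,c,B,A,D,E,F,G]
After op 4 (rotate(-3)): offset=4, physical=[c,B,A,D,E,F,G,H], logical=[E,F,G,H,c,B,A,D]
After op 5 (swap(7, 1)): offset=4, physical=[c,B,A,F,E,D,G,H], logical=[E,D,G,H,c,B,A,F]
After op 6 (rotate(-2)): offset=2, physical=[c,B,A,F,E,D,G,H], logical=[A,F,E,D,G,H,c,B]
After op 7 (rotate(-3)): offset=7, physical=[c,B,A,F,E,D,G,H], logical=[H,c,B,A,F,E,D,G]
After op 8 (swap(7, 0)): offset=7, physical=[c,B,A,F,E,D,H,G], logical=[G,c,B,A,F,E,D,H]
After op 9 (rotate(-2)): offset=5, physical=[c,B,A,F,E,D,H,G], logical=[D,H,G,c,B,A,F,E]

Answer: B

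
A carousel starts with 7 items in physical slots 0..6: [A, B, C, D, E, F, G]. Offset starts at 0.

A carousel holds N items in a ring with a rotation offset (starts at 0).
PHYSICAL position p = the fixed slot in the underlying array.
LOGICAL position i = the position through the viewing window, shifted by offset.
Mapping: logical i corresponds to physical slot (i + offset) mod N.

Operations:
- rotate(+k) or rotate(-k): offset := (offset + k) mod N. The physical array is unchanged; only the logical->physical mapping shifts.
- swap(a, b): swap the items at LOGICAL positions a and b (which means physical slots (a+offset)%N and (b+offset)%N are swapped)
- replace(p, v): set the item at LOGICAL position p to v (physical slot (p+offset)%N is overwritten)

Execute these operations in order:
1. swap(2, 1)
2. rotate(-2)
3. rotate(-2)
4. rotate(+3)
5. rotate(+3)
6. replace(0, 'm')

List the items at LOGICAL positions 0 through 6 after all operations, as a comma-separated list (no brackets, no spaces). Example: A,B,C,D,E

Answer: m,D,E,F,G,A,C

Derivation:
After op 1 (swap(2, 1)): offset=0, physical=[A,C,B,D,E,F,G], logical=[A,C,B,D,E,F,G]
After op 2 (rotate(-2)): offset=5, physical=[A,C,B,D,E,F,G], logical=[F,G,A,C,B,D,E]
After op 3 (rotate(-2)): offset=3, physical=[A,C,B,D,E,F,G], logical=[D,E,F,G,A,C,B]
After op 4 (rotate(+3)): offset=6, physical=[A,C,B,D,E,F,G], logical=[G,A,C,B,D,E,F]
After op 5 (rotate(+3)): offset=2, physical=[A,C,B,D,E,F,G], logical=[B,D,E,F,G,A,C]
After op 6 (replace(0, 'm')): offset=2, physical=[A,C,m,D,E,F,G], logical=[m,D,E,F,G,A,C]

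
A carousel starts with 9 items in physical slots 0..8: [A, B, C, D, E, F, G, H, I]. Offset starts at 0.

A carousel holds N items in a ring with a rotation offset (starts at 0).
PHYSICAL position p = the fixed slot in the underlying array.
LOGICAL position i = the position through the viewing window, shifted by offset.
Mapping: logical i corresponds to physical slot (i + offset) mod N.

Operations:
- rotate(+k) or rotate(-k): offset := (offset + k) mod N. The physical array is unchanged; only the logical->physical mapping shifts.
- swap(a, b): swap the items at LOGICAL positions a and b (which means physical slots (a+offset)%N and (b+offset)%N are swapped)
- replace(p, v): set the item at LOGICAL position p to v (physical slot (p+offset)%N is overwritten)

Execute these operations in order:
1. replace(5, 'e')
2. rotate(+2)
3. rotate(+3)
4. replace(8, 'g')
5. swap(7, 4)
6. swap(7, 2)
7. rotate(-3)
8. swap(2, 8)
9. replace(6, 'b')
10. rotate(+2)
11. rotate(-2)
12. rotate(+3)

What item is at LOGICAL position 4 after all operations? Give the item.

Answer: D

Derivation:
After op 1 (replace(5, 'e')): offset=0, physical=[A,B,C,D,E,e,G,H,I], logical=[A,B,C,D,E,e,G,H,I]
After op 2 (rotate(+2)): offset=2, physical=[A,B,C,D,E,e,G,H,I], logical=[C,D,E,e,G,H,I,A,B]
After op 3 (rotate(+3)): offset=5, physical=[A,B,C,D,E,e,G,H,I], logical=[e,G,H,I,A,B,C,D,E]
After op 4 (replace(8, 'g')): offset=5, physical=[A,B,C,D,g,e,G,H,I], logical=[e,G,H,I,A,B,C,D,g]
After op 5 (swap(7, 4)): offset=5, physical=[D,B,C,A,g,e,G,H,I], logical=[e,G,H,I,D,B,C,A,g]
After op 6 (swap(7, 2)): offset=5, physical=[D,B,C,H,g,e,G,A,I], logical=[e,G,A,I,D,B,C,H,g]
After op 7 (rotate(-3)): offset=2, physical=[D,B,C,H,g,e,G,A,I], logical=[C,H,g,e,G,A,I,D,B]
After op 8 (swap(2, 8)): offset=2, physical=[D,g,C,H,B,e,G,A,I], logical=[C,H,B,e,G,A,I,D,g]
After op 9 (replace(6, 'b')): offset=2, physical=[D,g,C,H,B,e,G,A,b], logical=[C,H,B,e,G,A,b,D,g]
After op 10 (rotate(+2)): offset=4, physical=[D,g,C,H,B,e,G,A,b], logical=[B,e,G,A,b,D,g,C,H]
After op 11 (rotate(-2)): offset=2, physical=[D,g,C,H,B,e,G,A,b], logical=[C,H,B,e,G,A,b,D,g]
After op 12 (rotate(+3)): offset=5, physical=[D,g,C,H,B,e,G,A,b], logical=[e,G,A,b,D,g,C,H,B]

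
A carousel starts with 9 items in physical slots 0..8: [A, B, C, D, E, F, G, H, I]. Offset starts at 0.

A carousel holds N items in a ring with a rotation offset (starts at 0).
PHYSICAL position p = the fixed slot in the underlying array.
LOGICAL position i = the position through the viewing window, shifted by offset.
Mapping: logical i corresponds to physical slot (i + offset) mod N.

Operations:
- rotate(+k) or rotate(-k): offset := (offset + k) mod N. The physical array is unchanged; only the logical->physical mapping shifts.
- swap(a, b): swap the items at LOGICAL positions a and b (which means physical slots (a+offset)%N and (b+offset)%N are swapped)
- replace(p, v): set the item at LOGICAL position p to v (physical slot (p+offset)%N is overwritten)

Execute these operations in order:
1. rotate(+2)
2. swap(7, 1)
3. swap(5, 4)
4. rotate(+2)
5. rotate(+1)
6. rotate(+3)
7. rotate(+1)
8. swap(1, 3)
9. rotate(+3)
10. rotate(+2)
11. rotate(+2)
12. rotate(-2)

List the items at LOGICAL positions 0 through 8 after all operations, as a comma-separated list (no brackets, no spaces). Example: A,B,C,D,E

After op 1 (rotate(+2)): offset=2, physical=[A,B,C,D,E,F,G,H,I], logical=[C,D,E,F,G,H,I,A,B]
After op 2 (swap(7, 1)): offset=2, physical=[D,B,C,A,E,F,G,H,I], logical=[C,A,E,F,G,H,I,D,B]
After op 3 (swap(5, 4)): offset=2, physical=[D,B,C,A,E,F,H,G,I], logical=[C,A,E,F,H,G,I,D,B]
After op 4 (rotate(+2)): offset=4, physical=[D,B,C,A,E,F,H,G,I], logical=[E,F,H,G,I,D,B,C,A]
After op 5 (rotate(+1)): offset=5, physical=[D,B,C,A,E,F,H,G,I], logical=[F,H,G,I,D,B,C,A,E]
After op 6 (rotate(+3)): offset=8, physical=[D,B,C,A,E,F,H,G,I], logical=[I,D,B,C,A,E,F,H,G]
After op 7 (rotate(+1)): offset=0, physical=[D,B,C,A,E,F,H,G,I], logical=[D,B,C,A,E,F,H,G,I]
After op 8 (swap(1, 3)): offset=0, physical=[D,A,C,B,E,F,H,G,I], logical=[D,A,C,B,E,F,H,G,I]
After op 9 (rotate(+3)): offset=3, physical=[D,A,C,B,E,F,H,G,I], logical=[B,E,F,H,G,I,D,A,C]
After op 10 (rotate(+2)): offset=5, physical=[D,A,C,B,E,F,H,G,I], logical=[F,H,G,I,D,A,C,B,E]
After op 11 (rotate(+2)): offset=7, physical=[D,A,C,B,E,F,H,G,I], logical=[G,I,D,A,C,B,E,F,H]
After op 12 (rotate(-2)): offset=5, physical=[D,A,C,B,E,F,H,G,I], logical=[F,H,G,I,D,A,C,B,E]

Answer: F,H,G,I,D,A,C,B,E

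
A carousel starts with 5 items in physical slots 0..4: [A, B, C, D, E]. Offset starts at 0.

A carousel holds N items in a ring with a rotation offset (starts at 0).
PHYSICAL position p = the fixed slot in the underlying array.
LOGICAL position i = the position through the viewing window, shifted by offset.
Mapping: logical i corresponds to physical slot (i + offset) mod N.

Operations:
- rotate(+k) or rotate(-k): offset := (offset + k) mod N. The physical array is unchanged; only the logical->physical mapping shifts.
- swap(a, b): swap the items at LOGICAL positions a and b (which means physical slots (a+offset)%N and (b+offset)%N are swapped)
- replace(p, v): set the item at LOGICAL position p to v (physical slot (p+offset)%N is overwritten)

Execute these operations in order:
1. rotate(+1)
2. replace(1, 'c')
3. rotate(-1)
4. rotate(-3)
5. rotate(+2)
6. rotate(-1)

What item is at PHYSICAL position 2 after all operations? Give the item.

Answer: c

Derivation:
After op 1 (rotate(+1)): offset=1, physical=[A,B,C,D,E], logical=[B,C,D,E,A]
After op 2 (replace(1, 'c')): offset=1, physical=[A,B,c,D,E], logical=[B,c,D,E,A]
After op 3 (rotate(-1)): offset=0, physical=[A,B,c,D,E], logical=[A,B,c,D,E]
After op 4 (rotate(-3)): offset=2, physical=[A,B,c,D,E], logical=[c,D,E,A,B]
After op 5 (rotate(+2)): offset=4, physical=[A,B,c,D,E], logical=[E,A,B,c,D]
After op 6 (rotate(-1)): offset=3, physical=[A,B,c,D,E], logical=[D,E,A,B,c]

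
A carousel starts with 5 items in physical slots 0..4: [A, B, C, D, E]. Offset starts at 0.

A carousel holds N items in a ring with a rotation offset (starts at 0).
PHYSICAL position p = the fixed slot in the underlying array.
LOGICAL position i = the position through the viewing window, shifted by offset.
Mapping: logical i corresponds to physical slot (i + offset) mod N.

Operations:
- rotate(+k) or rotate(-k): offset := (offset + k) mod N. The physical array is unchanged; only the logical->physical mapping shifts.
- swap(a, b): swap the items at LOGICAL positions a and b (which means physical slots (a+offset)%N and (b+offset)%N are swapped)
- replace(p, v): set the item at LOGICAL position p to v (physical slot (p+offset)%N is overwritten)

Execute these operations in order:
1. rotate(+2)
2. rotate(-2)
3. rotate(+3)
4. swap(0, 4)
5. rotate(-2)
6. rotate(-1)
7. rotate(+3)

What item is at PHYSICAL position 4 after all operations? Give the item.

After op 1 (rotate(+2)): offset=2, physical=[A,B,C,D,E], logical=[C,D,E,A,B]
After op 2 (rotate(-2)): offset=0, physical=[A,B,C,D,E], logical=[A,B,C,D,E]
After op 3 (rotate(+3)): offset=3, physical=[A,B,C,D,E], logical=[D,E,A,B,C]
After op 4 (swap(0, 4)): offset=3, physical=[A,B,D,C,E], logical=[C,E,A,B,D]
After op 5 (rotate(-2)): offset=1, physical=[A,B,D,C,E], logical=[B,D,C,E,A]
After op 6 (rotate(-1)): offset=0, physical=[A,B,D,C,E], logical=[A,B,D,C,E]
After op 7 (rotate(+3)): offset=3, physical=[A,B,D,C,E], logical=[C,E,A,B,D]

Answer: E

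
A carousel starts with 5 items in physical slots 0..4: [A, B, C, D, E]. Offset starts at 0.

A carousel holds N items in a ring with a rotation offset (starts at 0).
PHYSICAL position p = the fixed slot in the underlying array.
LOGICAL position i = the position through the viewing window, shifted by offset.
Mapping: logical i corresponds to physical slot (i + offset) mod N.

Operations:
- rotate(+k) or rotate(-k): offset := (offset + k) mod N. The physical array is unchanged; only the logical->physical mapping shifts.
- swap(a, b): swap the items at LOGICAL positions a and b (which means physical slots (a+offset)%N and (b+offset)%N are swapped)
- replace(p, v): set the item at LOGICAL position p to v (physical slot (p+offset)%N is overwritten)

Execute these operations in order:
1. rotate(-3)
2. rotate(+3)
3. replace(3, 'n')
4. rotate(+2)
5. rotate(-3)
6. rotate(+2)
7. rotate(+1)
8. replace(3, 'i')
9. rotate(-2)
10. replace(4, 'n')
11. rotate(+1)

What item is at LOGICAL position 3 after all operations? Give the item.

Answer: n

Derivation:
After op 1 (rotate(-3)): offset=2, physical=[A,B,C,D,E], logical=[C,D,E,A,B]
After op 2 (rotate(+3)): offset=0, physical=[A,B,C,D,E], logical=[A,B,C,D,E]
After op 3 (replace(3, 'n')): offset=0, physical=[A,B,C,n,E], logical=[A,B,C,n,E]
After op 4 (rotate(+2)): offset=2, physical=[A,B,C,n,E], logical=[C,n,E,A,B]
After op 5 (rotate(-3)): offset=4, physical=[A,B,C,n,E], logical=[E,A,B,C,n]
After op 6 (rotate(+2)): offset=1, physical=[A,B,C,n,E], logical=[B,C,n,E,A]
After op 7 (rotate(+1)): offset=2, physical=[A,B,C,n,E], logical=[C,n,E,A,B]
After op 8 (replace(3, 'i')): offset=2, physical=[i,B,C,n,E], logical=[C,n,E,i,B]
After op 9 (rotate(-2)): offset=0, physical=[i,B,C,n,E], logical=[i,B,C,n,E]
After op 10 (replace(4, 'n')): offset=0, physical=[i,B,C,n,n], logical=[i,B,C,n,n]
After op 11 (rotate(+1)): offset=1, physical=[i,B,C,n,n], logical=[B,C,n,n,i]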